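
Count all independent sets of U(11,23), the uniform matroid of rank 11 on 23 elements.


Independent sets of U(11,23) are all subsets of size <= 11.
Count = C(23,0) + C(23,1) + C(23,2) + C(23,3) + C(23,4) + C(23,5) + C(23,6) + C(23,7) + C(23,8) + C(23,9) + C(23,10) + C(23,11)
     = 1 + 23 + 253 + 1771 + 8855 + 33649 + 100947 + 245157 + 490314 + 817190 + 1144066 + 1352078
     = 4194304.

4194304


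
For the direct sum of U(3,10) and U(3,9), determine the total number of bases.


Bases of a direct sum M1 + M2: |B| = |B(M1)| * |B(M2)|.
|B(U(3,10))| = C(10,3) = 120.
|B(U(3,9))| = C(9,3) = 84.
Total bases = 120 * 84 = 10080.

10080


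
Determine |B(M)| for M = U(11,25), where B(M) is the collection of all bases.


Bases of U(11,25) are all 11-element subsets of the 25-element ground set.
Number of bases = C(25,11).
C(25,11) = 25! / (11! * 14!) = 4457400.

4457400


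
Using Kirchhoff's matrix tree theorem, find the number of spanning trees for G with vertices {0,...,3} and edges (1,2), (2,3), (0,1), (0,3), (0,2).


By Kirchhoff's matrix tree theorem, the number of spanning trees equals
the determinant of any cofactor of the Laplacian matrix L.
G has 4 vertices and 5 edges.
Computing the (3 x 3) cofactor determinant gives 8.

8


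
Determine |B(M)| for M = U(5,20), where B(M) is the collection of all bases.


Bases of U(5,20) are all 5-element subsets of the 20-element ground set.
Number of bases = C(20,5).
(20 choose 5) = 15504.

15504


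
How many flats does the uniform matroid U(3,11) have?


Flats of U(3,11): every subset of size < 3 is a flat, plus E itself.
Count = (11 choose 0) + (11 choose 1) + (11 choose 2) + 1
     = 1 + 11 + 55 + 1
     = 68.

68


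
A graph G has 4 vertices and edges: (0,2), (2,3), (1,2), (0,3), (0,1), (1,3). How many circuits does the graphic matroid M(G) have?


A circuit in a graphic matroid = edge set of a simple cycle.
G has 4 vertices and 6 edges.
Enumerating all minimal edge subsets forming cycles...
Total circuits found: 7.

7


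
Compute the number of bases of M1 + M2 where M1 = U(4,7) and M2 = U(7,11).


Bases of a direct sum M1 + M2: |B| = |B(M1)| * |B(M2)|.
|B(U(4,7))| = C(7,4) = 35.
|B(U(7,11))| = C(11,7) = 330.
Total bases = 35 * 330 = 11550.

11550


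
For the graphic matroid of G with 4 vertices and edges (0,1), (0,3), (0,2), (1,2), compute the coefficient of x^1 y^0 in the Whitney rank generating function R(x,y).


R(x,y) = sum over A in 2^E of x^(r(E)-r(A)) * y^(|A|-r(A)).
G has 4 vertices, 4 edges. r(E) = 3.
Enumerate all 2^4 = 16 subsets.
Count subsets with r(E)-r(A)=1 and |A|-r(A)=0: 6.

6


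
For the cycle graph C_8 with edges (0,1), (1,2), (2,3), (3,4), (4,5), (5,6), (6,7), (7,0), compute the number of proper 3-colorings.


P(C_8, k) = (k-1)^8 + (-1)^8*(k-1).
P(3) = (2)^8 + 2
= 256 + 2 = 258.

258


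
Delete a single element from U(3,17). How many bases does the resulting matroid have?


Deleting e from U(3,17) gives U(3,16) since n > r.
Bases of U(3,16) = C(16,3) = 16! / (3! * 13!) = 560.

560


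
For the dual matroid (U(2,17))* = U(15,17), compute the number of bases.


The dual of U(r,n) is U(n-r, n) = U(15,17).
Bases of U(15,17) are all (15)-element subsets.
|B(M*)| = (17 choose 15) = 136.

136


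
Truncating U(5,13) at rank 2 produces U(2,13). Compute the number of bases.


Truncating U(5,13) to rank 2 gives U(2,13).
Bases of U(2,13) are all 2-element subsets of 13 elements.
Number of bases = C(13,2) = (13 * 12) / (1 * 2) = 78.

78


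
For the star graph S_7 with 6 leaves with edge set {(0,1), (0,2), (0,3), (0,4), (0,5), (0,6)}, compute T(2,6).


A star on 7 vertices is a tree with 6 edges.
T(x,y) = x^(6) for any tree.
T(2,6) = 2^6 = 64.

64


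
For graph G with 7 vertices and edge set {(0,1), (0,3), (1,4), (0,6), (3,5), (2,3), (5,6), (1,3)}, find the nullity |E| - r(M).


Cycle rank (nullity) = |E| - r(M) = |E| - (|V| - c).
|E| = 8, |V| = 7, c = 1.
Nullity = 8 - (7 - 1) = 8 - 6 = 2.

2


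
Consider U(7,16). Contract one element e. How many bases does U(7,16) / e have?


Contracting e from U(7,16) gives U(6,15).
Bases of U(6,15) = (15 choose 6) = 5005.

5005


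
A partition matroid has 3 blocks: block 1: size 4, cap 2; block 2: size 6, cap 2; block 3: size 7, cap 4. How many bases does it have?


A basis picks exactly ci elements from block i.
Number of bases = product of C(|Si|, ci).
= C(4,2) * C(6,2) * C(7,4)
= 6 * 15 * 35
= 3150.

3150


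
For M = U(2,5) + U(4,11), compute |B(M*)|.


(M1+M2)* = M1* + M2*.
M1* = U(3,5), bases: C(5,3) = 10.
M2* = U(7,11), bases: C(11,7) = 330.
|B(M*)| = 10 * 330 = 3300.

3300


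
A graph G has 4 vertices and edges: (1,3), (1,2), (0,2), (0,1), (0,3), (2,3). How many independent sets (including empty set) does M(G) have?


An independent set in a graphic matroid is an acyclic edge subset.
G has 4 vertices and 6 edges.
Enumerate all 2^6 = 64 subsets, checking for acyclicity.
Total independent sets = 38.

38


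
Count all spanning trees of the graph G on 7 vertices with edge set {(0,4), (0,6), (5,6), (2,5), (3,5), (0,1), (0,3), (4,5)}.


By Kirchhoff's matrix tree theorem, the number of spanning trees equals
the determinant of any cofactor of the Laplacian matrix L.
G has 7 vertices and 8 edges.
Computing the (6 x 6) cofactor determinant gives 12.

12


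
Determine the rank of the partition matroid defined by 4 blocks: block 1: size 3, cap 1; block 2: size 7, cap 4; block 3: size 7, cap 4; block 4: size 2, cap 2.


Rank of a partition matroid = sum of min(|Si|, ci) for each block.
= min(3,1) + min(7,4) + min(7,4) + min(2,2)
= 1 + 4 + 4 + 2
= 11.

11


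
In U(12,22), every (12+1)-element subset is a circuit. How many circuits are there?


In U(12,22), circuits are the (13)-element subsets.
Any set of 13 elements is dependent, and removing any one element gives
an independent set of size 12, so it is a minimal dependent set.
Number of circuits = C(22,13) = 22! / (13! * 9!) = 497420.

497420


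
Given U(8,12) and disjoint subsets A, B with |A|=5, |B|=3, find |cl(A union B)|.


|A union B| = 5 + 3 = 8 (disjoint).
In U(8,12), cl(S) = S if |S| < 8, else cl(S) = E.
Since 8 >= 8, cl(A union B) = E.
|cl(A union B)| = 12.

12


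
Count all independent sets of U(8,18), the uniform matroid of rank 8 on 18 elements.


Independent sets of U(8,18) are all subsets of size <= 8.
Count = C(18,0) + C(18,1) + C(18,2) + C(18,3) + C(18,4) + C(18,5) + C(18,6) + C(18,7) + C(18,8)
     = 1 + 18 + 153 + 816 + 3060 + 8568 + 18564 + 31824 + 43758
     = 106762.

106762


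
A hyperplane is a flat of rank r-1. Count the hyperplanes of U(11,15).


Hyperplanes of U(11,15) are flats of rank 10.
In a uniform matroid, these are exactly the (10)-element subsets.
Count = (15 choose 10) = 3003.

3003


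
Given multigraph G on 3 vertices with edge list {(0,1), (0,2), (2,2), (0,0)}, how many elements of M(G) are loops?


In a graphic matroid, a loop is a self-loop edge (u,u) with rank 0.
Examining all 4 edges for self-loops...
Self-loops found: (2,2), (0,0)
Number of loops = 2.

2


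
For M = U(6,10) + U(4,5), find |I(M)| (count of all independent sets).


For a direct sum, |I(M1+M2)| = |I(M1)| * |I(M2)|.
|I(U(6,10))| = sum C(10,k) for k=0..6 = 848.
|I(U(4,5))| = sum C(5,k) for k=0..4 = 31.
Total = 848 * 31 = 26288.

26288


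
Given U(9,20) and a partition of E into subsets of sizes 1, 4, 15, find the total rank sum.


r(Ai) = min(|Ai|, 9) for each part.
Sum = min(1,9) + min(4,9) + min(15,9)
    = 1 + 4 + 9
    = 14.

14


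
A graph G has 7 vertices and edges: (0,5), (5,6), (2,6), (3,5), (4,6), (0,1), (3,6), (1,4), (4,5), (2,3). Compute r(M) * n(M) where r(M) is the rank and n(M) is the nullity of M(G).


r(M) = |V| - c = 7 - 1 = 6.
nullity = |E| - r(M) = 10 - 6 = 4.
Product = 6 * 4 = 24.

24


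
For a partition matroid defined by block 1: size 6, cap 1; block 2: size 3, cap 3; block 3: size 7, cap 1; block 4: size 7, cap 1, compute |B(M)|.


A basis picks exactly ci elements from block i.
Number of bases = product of C(|Si|, ci).
= C(6,1) * C(3,3) * C(7,1) * C(7,1)
= 6 * 1 * 7 * 7
= 294.

294


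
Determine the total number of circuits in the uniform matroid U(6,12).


In U(6,12), circuits are the (7)-element subsets.
Any set of 7 elements is dependent, and removing any one element gives
an independent set of size 6, so it is a minimal dependent set.
Number of circuits = (12 choose 7) = 792.

792


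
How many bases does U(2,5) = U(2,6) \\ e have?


Deleting e from U(2,6) gives U(2,5) since n > r.
Bases of U(2,5) = C(5,2) = (5 * 4) / (1 * 2) = 10.

10


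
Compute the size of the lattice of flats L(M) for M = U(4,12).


Flats of U(4,12): every subset of size < 4 is a flat, plus E itself.
Count = (12 choose 0) + (12 choose 1) + (12 choose 2) + (12 choose 3) + 1
     = 1 + 12 + 66 + 220 + 1
     = 300.

300


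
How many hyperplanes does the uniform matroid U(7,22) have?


Hyperplanes of U(7,22) are flats of rank 6.
In a uniform matroid, these are exactly the (6)-element subsets.
Count = C(22,6) = 74613.

74613


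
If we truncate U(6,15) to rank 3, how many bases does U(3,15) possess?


Truncating U(6,15) to rank 3 gives U(3,15).
Bases of U(3,15) are all 3-element subsets of 15 elements.
Number of bases = (15 choose 3) = 455.

455


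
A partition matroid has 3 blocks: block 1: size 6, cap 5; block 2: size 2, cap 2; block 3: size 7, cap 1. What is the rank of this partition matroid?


Rank of a partition matroid = sum of min(|Si|, ci) for each block.
= min(6,5) + min(2,2) + min(7,1)
= 5 + 2 + 1
= 8.

8


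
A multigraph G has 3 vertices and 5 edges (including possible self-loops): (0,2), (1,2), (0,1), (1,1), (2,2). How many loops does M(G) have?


In a graphic matroid, a loop is a self-loop edge (u,u) with rank 0.
Examining all 5 edges for self-loops...
Self-loops found: (1,1), (2,2)
Number of loops = 2.

2


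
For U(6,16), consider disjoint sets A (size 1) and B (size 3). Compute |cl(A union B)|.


|A union B| = 1 + 3 = 4 (disjoint).
In U(6,16), cl(S) = S if |S| < 6, else cl(S) = E.
Since 4 < 6, cl(A union B) = A union B.
|cl(A union B)| = 4.

4


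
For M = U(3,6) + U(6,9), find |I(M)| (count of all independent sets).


For a direct sum, |I(M1+M2)| = |I(M1)| * |I(M2)|.
|I(U(3,6))| = sum C(6,k) for k=0..3 = 42.
|I(U(6,9))| = sum C(9,k) for k=0..6 = 466.
Total = 42 * 466 = 19572.

19572


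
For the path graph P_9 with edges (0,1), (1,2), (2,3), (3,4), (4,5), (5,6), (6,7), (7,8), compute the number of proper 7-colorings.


P(P_9, k) = k * (k-1)^(8).
P(7) = 7 * 6^8 = 7 * 1679616 = 11757312.

11757312


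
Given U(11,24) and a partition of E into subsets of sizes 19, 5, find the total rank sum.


r(Ai) = min(|Ai|, 11) for each part.
Sum = min(19,11) + min(5,11)
    = 11 + 5
    = 16.

16


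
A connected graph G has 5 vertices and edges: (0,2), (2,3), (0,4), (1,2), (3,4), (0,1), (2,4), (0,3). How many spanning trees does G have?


By Kirchhoff's matrix tree theorem, the number of spanning trees equals
the determinant of any cofactor of the Laplacian matrix L.
G has 5 vertices and 8 edges.
Computing the (4 x 4) cofactor determinant gives 40.

40


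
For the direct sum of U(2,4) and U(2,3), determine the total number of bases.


Bases of a direct sum M1 + M2: |B| = |B(M1)| * |B(M2)|.
|B(U(2,4))| = C(4,2) = 6.
|B(U(2,3))| = C(3,2) = 3.
Total bases = 6 * 3 = 18.

18


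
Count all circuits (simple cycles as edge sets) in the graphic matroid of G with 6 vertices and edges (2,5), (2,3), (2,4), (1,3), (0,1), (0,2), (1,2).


A circuit in a graphic matroid = edge set of a simple cycle.
G has 6 vertices and 7 edges.
Enumerating all minimal edge subsets forming cycles...
Total circuits found: 3.

3


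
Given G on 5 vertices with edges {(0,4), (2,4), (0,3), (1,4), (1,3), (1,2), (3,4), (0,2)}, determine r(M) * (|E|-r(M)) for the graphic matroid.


r(M) = |V| - c = 5 - 1 = 4.
nullity = |E| - r(M) = 8 - 4 = 4.
Product = 4 * 4 = 16.

16


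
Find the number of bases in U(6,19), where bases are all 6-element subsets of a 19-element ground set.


Bases of U(6,19) are all 6-element subsets of the 19-element ground set.
Number of bases = C(19,6).
C(19,6) = 19! / (6! * 13!) = 27132.

27132


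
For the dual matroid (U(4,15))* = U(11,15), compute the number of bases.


The dual of U(r,n) is U(n-r, n) = U(11,15).
Bases of U(11,15) are all (11)-element subsets.
|B(M*)| = (15 choose 11) = 1365.

1365


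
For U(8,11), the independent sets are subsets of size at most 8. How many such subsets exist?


Independent sets of U(8,11) are all subsets of size <= 8.
Count = (11 choose 0) + (11 choose 1) + (11 choose 2) + (11 choose 3) + (11 choose 4) + (11 choose 5) + (11 choose 6) + (11 choose 7) + (11 choose 8)
     = 1 + 11 + 55 + 165 + 330 + 462 + 462 + 330 + 165
     = 1981.

1981


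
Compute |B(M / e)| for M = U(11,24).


Contracting e from U(11,24) gives U(10,23).
Bases of U(10,23) = C(23,10) = 23! / (10! * 13!) = 1144066.

1144066


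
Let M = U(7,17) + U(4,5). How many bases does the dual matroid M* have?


(M1+M2)* = M1* + M2*.
M1* = U(10,17), bases: C(17,10) = 19448.
M2* = U(1,5), bases: C(5,1) = 5.
|B(M*)| = 19448 * 5 = 97240.

97240


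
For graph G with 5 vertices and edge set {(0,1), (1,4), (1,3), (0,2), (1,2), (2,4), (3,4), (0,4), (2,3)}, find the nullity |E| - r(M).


Cycle rank (nullity) = |E| - r(M) = |E| - (|V| - c).
|E| = 9, |V| = 5, c = 1.
Nullity = 9 - (5 - 1) = 9 - 4 = 5.

5


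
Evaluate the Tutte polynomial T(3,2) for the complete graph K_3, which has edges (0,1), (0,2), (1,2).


T(K_3; x,y) = x^2 + x + y.
T(3,2) = 9 + 3 + 2 = 14.

14


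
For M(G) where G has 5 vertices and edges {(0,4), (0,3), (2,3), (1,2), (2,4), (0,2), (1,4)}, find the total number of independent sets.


An independent set in a graphic matroid is an acyclic edge subset.
G has 5 vertices and 7 edges.
Enumerate all 2^7 = 128 subsets, checking for acyclicity.
Total independent sets = 82.

82


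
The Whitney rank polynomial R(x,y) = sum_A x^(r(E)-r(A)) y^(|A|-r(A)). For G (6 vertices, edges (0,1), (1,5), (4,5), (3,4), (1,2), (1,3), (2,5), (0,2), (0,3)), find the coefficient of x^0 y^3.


R(x,y) = sum over A in 2^E of x^(r(E)-r(A)) * y^(|A|-r(A)).
G has 6 vertices, 9 edges. r(E) = 5.
Enumerate all 2^9 = 512 subsets.
Count subsets with r(E)-r(A)=0 and |A|-r(A)=3: 9.

9


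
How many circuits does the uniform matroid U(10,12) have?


In U(10,12), circuits are the (11)-element subsets.
Any set of 11 elements is dependent, and removing any one element gives
an independent set of size 10, so it is a minimal dependent set.
Number of circuits = C(12,11) = 12! / (11! * 1!) = 12.

12


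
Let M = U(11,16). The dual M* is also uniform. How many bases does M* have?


The dual of U(r,n) is U(n-r, n) = U(5,16).
Bases of U(5,16) are all (5)-element subsets.
|B(M*)| = (16 choose 5) = 4368.

4368


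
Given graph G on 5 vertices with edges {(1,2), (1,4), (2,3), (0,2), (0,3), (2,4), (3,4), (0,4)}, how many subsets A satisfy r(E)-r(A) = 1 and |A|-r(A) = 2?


R(x,y) = sum over A in 2^E of x^(r(E)-r(A)) * y^(|A|-r(A)).
G has 5 vertices, 8 edges. r(E) = 4.
Enumerate all 2^8 = 256 subsets.
Count subsets with r(E)-r(A)=1 and |A|-r(A)=2: 8.

8


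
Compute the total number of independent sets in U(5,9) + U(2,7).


For a direct sum, |I(M1+M2)| = |I(M1)| * |I(M2)|.
|I(U(5,9))| = sum C(9,k) for k=0..5 = 382.
|I(U(2,7))| = sum C(7,k) for k=0..2 = 29.
Total = 382 * 29 = 11078.

11078


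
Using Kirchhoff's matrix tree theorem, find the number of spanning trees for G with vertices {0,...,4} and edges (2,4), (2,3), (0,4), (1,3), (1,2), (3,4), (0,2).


By Kirchhoff's matrix tree theorem, the number of spanning trees equals
the determinant of any cofactor of the Laplacian matrix L.
G has 5 vertices and 7 edges.
Computing the (4 x 4) cofactor determinant gives 21.

21


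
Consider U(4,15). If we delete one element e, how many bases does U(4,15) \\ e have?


Deleting e from U(4,15) gives U(4,14) since n > r.
Bases of U(4,14) = C(14,4) = (14 * 13 * 12 * 11) / (1 * 2 * 3 * 4) = 1001.

1001


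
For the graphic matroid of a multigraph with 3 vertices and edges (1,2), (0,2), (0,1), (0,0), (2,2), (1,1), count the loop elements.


In a graphic matroid, a loop is a self-loop edge (u,u) with rank 0.
Examining all 6 edges for self-loops...
Self-loops found: (0,0), (2,2), (1,1)
Number of loops = 3.

3


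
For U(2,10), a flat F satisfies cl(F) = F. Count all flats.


Flats of U(2,10): every subset of size < 2 is a flat, plus E itself.
Count = (10 choose 0) + (10 choose 1) + 1
     = 1 + 10 + 1
     = 12.

12


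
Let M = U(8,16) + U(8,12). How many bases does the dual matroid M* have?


(M1+M2)* = M1* + M2*.
M1* = U(8,16), bases: C(16,8) = 12870.
M2* = U(4,12), bases: C(12,4) = 495.
|B(M*)| = 12870 * 495 = 6370650.

6370650


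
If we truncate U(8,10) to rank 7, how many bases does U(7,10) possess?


Truncating U(8,10) to rank 7 gives U(7,10).
Bases of U(7,10) are all 7-element subsets of 10 elements.
Number of bases = C(10,7) = 10! / (7! * 3!) = 120.

120


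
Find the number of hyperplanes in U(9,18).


Hyperplanes of U(9,18) are flats of rank 8.
In a uniform matroid, these are exactly the (8)-element subsets.
Count = C(18,8) = 43758.

43758


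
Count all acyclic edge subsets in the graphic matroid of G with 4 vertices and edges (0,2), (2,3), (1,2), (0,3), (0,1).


An independent set in a graphic matroid is an acyclic edge subset.
G has 4 vertices and 5 edges.
Enumerate all 2^5 = 32 subsets, checking for acyclicity.
Total independent sets = 24.

24


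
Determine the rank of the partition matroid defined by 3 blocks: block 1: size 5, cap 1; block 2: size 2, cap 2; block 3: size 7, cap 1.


Rank of a partition matroid = sum of min(|Si|, ci) for each block.
= min(5,1) + min(2,2) + min(7,1)
= 1 + 2 + 1
= 4.

4


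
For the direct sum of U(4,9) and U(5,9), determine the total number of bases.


Bases of a direct sum M1 + M2: |B| = |B(M1)| * |B(M2)|.
|B(U(4,9))| = C(9,4) = 126.
|B(U(5,9))| = C(9,5) = 126.
Total bases = 126 * 126 = 15876.

15876


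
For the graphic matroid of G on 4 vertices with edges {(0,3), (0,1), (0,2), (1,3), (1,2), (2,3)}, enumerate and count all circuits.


A circuit in a graphic matroid = edge set of a simple cycle.
G has 4 vertices and 6 edges.
Enumerating all minimal edge subsets forming cycles...
Total circuits found: 7.

7


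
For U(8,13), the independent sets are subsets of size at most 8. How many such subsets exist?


Independent sets of U(8,13) are all subsets of size <= 8.
Count = (13 choose 0) + (13 choose 1) + (13 choose 2) + (13 choose 3) + (13 choose 4) + (13 choose 5) + (13 choose 6) + (13 choose 7) + (13 choose 8)
     = 1 + 13 + 78 + 286 + 715 + 1287 + 1716 + 1716 + 1287
     = 7099.

7099


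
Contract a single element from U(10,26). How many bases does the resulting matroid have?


Contracting e from U(10,26) gives U(9,25).
Bases of U(9,25) = (25 choose 9) = 2042975.

2042975


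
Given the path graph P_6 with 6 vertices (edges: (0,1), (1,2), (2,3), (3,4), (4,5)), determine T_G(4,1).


A path on 6 vertices is a tree with 5 edges.
T(x,y) = x^(5) for any tree.
T(4,1) = 4^5 = 1024.

1024


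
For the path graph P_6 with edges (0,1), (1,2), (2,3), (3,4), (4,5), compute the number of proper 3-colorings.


P(P_6, k) = k * (k-1)^(5).
P(3) = 3 * 2^5 = 3 * 32 = 96.

96


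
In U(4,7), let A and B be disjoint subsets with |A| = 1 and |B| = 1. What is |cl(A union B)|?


|A union B| = 1 + 1 = 2 (disjoint).
In U(4,7), cl(S) = S if |S| < 4, else cl(S) = E.
Since 2 < 4, cl(A union B) = A union B.
|cl(A union B)| = 2.

2


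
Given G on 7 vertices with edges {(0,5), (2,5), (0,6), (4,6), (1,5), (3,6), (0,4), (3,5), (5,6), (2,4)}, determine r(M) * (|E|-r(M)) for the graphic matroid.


r(M) = |V| - c = 7 - 1 = 6.
nullity = |E| - r(M) = 10 - 6 = 4.
Product = 6 * 4 = 24.

24


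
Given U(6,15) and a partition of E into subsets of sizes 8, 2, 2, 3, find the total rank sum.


r(Ai) = min(|Ai|, 6) for each part.
Sum = min(8,6) + min(2,6) + min(2,6) + min(3,6)
    = 6 + 2 + 2 + 3
    = 13.

13


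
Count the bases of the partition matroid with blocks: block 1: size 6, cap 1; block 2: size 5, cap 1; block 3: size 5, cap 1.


A basis picks exactly ci elements from block i.
Number of bases = product of C(|Si|, ci).
= C(6,1) * C(5,1) * C(5,1)
= 6 * 5 * 5
= 150.

150


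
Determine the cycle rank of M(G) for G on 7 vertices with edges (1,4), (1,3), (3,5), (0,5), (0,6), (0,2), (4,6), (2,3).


Cycle rank (nullity) = |E| - r(M) = |E| - (|V| - c).
|E| = 8, |V| = 7, c = 1.
Nullity = 8 - (7 - 1) = 8 - 6 = 2.

2


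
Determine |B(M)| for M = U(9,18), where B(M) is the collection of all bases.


Bases of U(9,18) are all 9-element subsets of the 18-element ground set.
Number of bases = C(18,9).
C(18,9) = 48620.

48620


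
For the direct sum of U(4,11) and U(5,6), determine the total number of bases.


Bases of a direct sum M1 + M2: |B| = |B(M1)| * |B(M2)|.
|B(U(4,11))| = C(11,4) = 330.
|B(U(5,6))| = C(6,5) = 6.
Total bases = 330 * 6 = 1980.

1980


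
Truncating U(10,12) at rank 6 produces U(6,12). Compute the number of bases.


Truncating U(10,12) to rank 6 gives U(6,12).
Bases of U(6,12) are all 6-element subsets of 12 elements.
Number of bases = (12 choose 6) = 924.

924


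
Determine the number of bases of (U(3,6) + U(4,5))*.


(M1+M2)* = M1* + M2*.
M1* = U(3,6), bases: C(6,3) = 20.
M2* = U(1,5), bases: C(5,1) = 5.
|B(M*)| = 20 * 5 = 100.

100


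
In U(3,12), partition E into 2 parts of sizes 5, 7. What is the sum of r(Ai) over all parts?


r(Ai) = min(|Ai|, 3) for each part.
Sum = min(5,3) + min(7,3)
    = 3 + 3
    = 6.

6


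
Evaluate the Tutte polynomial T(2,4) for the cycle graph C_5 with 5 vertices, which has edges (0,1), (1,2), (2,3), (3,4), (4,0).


T(C_5; x,y) = x + x^2 + ... + x^(4) + y.
T(2,4) = 2^1 + 2^2 + 2^3 + 2^4 + 4
= 2 + 4 + 8 + 16 + 4
= 34.

34


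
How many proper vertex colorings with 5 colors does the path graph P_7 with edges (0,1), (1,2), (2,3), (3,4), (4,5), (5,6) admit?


P(P_7, k) = k * (k-1)^(6).
P(5) = 5 * 4^6 = 5 * 4096 = 20480.

20480


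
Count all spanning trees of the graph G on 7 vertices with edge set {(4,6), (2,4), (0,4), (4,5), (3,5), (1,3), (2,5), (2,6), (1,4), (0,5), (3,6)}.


By Kirchhoff's matrix tree theorem, the number of spanning trees equals
the determinant of any cofactor of the Laplacian matrix L.
G has 7 vertices and 11 edges.
Computing the (6 x 6) cofactor determinant gives 172.

172


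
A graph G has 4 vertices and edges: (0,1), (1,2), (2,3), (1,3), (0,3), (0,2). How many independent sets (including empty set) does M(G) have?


An independent set in a graphic matroid is an acyclic edge subset.
G has 4 vertices and 6 edges.
Enumerate all 2^6 = 64 subsets, checking for acyclicity.
Total independent sets = 38.

38


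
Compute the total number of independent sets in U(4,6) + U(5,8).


For a direct sum, |I(M1+M2)| = |I(M1)| * |I(M2)|.
|I(U(4,6))| = sum C(6,k) for k=0..4 = 57.
|I(U(5,8))| = sum C(8,k) for k=0..5 = 219.
Total = 57 * 219 = 12483.

12483


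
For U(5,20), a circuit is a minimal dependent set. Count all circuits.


In U(5,20), circuits are the (6)-element subsets.
Any set of 6 elements is dependent, and removing any one element gives
an independent set of size 5, so it is a minimal dependent set.
Number of circuits = (20 choose 6) = 38760.

38760


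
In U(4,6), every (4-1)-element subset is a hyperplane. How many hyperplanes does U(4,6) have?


Hyperplanes of U(4,6) are flats of rank 3.
In a uniform matroid, these are exactly the (3)-element subsets.
Count = (6 choose 3) = 20.

20


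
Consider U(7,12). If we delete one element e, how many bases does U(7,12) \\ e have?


Deleting e from U(7,12) gives U(7,11) since n > r.
Bases of U(7,11) = C(11,7) = 11! / (7! * 4!) = 330.

330


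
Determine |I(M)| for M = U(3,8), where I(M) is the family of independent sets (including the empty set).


Independent sets of U(3,8) are all subsets of size <= 3.
Count = C(8,0) + C(8,1) + C(8,2) + C(8,3)
     = 1 + 8 + 28 + 56
     = 93.

93


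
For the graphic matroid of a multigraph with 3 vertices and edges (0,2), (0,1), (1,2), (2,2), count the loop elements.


In a graphic matroid, a loop is a self-loop edge (u,u) with rank 0.
Examining all 4 edges for self-loops...
Self-loops found: (2,2)
Number of loops = 1.

1


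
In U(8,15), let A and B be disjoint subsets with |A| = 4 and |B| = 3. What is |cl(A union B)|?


|A union B| = 4 + 3 = 7 (disjoint).
In U(8,15), cl(S) = S if |S| < 8, else cl(S) = E.
Since 7 < 8, cl(A union B) = A union B.
|cl(A union B)| = 7.

7


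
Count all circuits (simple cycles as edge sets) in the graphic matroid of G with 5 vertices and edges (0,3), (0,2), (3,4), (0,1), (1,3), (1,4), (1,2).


A circuit in a graphic matroid = edge set of a simple cycle.
G has 5 vertices and 7 edges.
Enumerating all minimal edge subsets forming cycles...
Total circuits found: 6.

6


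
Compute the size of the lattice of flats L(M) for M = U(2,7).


Flats of U(2,7): every subset of size < 2 is a flat, plus E itself.
Count = C(7,0) + C(7,1) + 1
     = 1 + 7 + 1
     = 9.

9


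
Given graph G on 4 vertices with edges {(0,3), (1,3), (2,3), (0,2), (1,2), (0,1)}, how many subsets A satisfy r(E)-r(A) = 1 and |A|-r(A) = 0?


R(x,y) = sum over A in 2^E of x^(r(E)-r(A)) * y^(|A|-r(A)).
G has 4 vertices, 6 edges. r(E) = 3.
Enumerate all 2^6 = 64 subsets.
Count subsets with r(E)-r(A)=1 and |A|-r(A)=0: 15.

15


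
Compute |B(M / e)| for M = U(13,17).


Contracting e from U(13,17) gives U(12,16).
Bases of U(12,16) = (16 choose 12) = 1820.

1820


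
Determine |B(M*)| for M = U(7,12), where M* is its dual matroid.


The dual of U(r,n) is U(n-r, n) = U(5,12).
Bases of U(5,12) are all (5)-element subsets.
|B(M*)| = C(12,5) = 792.

792


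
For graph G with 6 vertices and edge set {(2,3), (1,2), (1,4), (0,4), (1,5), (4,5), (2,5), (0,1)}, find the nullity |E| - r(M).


Cycle rank (nullity) = |E| - r(M) = |E| - (|V| - c).
|E| = 8, |V| = 6, c = 1.
Nullity = 8 - (6 - 1) = 8 - 5 = 3.

3


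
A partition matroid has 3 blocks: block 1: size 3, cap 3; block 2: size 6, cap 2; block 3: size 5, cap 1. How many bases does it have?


A basis picks exactly ci elements from block i.
Number of bases = product of C(|Si|, ci).
= C(3,3) * C(6,2) * C(5,1)
= 1 * 15 * 5
= 75.

75


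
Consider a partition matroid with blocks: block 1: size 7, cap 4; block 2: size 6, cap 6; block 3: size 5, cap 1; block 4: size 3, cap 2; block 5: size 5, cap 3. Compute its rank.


Rank of a partition matroid = sum of min(|Si|, ci) for each block.
= min(7,4) + min(6,6) + min(5,1) + min(3,2) + min(5,3)
= 4 + 6 + 1 + 2 + 3
= 16.

16


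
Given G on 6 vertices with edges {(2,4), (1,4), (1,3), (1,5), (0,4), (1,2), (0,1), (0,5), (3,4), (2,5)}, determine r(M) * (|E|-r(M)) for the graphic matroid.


r(M) = |V| - c = 6 - 1 = 5.
nullity = |E| - r(M) = 10 - 5 = 5.
Product = 5 * 5 = 25.

25


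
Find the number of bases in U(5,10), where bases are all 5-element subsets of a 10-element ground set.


Bases of U(5,10) are all 5-element subsets of the 10-element ground set.
Number of bases = C(10,5).
C(10,5) = 10! / (5! * 5!) = 252.

252


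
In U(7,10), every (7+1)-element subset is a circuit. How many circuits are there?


In U(7,10), circuits are the (8)-element subsets.
Any set of 8 elements is dependent, and removing any one element gives
an independent set of size 7, so it is a minimal dependent set.
Number of circuits = (10 choose 8) = 45.

45


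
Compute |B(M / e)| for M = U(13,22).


Contracting e from U(13,22) gives U(12,21).
Bases of U(12,21) = C(21,12) = 21! / (12! * 9!) = 293930.

293930


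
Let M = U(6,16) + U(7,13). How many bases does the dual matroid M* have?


(M1+M2)* = M1* + M2*.
M1* = U(10,16), bases: C(16,10) = 8008.
M2* = U(6,13), bases: C(13,6) = 1716.
|B(M*)| = 8008 * 1716 = 13741728.

13741728


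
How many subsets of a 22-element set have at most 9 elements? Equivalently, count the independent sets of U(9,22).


Independent sets of U(9,22) are all subsets of size <= 9.
Count = C(22,0) + C(22,1) + C(22,2) + C(22,3) + C(22,4) + C(22,5) + C(22,6) + C(22,7) + C(22,8) + C(22,9)
     = 1 + 22 + 231 + 1540 + 7315 + 26334 + 74613 + 170544 + 319770 + 497420
     = 1097790.

1097790


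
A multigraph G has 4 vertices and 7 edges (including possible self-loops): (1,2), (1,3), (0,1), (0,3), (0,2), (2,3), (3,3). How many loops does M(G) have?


In a graphic matroid, a loop is a self-loop edge (u,u) with rank 0.
Examining all 7 edges for self-loops...
Self-loops found: (3,3)
Number of loops = 1.

1


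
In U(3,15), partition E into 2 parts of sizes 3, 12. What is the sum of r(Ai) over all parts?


r(Ai) = min(|Ai|, 3) for each part.
Sum = min(3,3) + min(12,3)
    = 3 + 3
    = 6.

6


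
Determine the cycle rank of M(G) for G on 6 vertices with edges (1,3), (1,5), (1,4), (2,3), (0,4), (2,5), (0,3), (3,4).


Cycle rank (nullity) = |E| - r(M) = |E| - (|V| - c).
|E| = 8, |V| = 6, c = 1.
Nullity = 8 - (6 - 1) = 8 - 5 = 3.

3


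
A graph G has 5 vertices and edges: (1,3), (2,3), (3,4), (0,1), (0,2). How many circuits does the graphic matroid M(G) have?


A circuit in a graphic matroid = edge set of a simple cycle.
G has 5 vertices and 5 edges.
Enumerating all minimal edge subsets forming cycles...
Total circuits found: 1.

1


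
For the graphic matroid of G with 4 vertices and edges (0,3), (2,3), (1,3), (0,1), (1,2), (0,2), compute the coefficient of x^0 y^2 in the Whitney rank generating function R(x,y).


R(x,y) = sum over A in 2^E of x^(r(E)-r(A)) * y^(|A|-r(A)).
G has 4 vertices, 6 edges. r(E) = 3.
Enumerate all 2^6 = 64 subsets.
Count subsets with r(E)-r(A)=0 and |A|-r(A)=2: 6.

6


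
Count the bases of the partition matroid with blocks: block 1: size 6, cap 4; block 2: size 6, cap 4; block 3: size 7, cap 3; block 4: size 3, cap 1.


A basis picks exactly ci elements from block i.
Number of bases = product of C(|Si|, ci).
= C(6,4) * C(6,4) * C(7,3) * C(3,1)
= 15 * 15 * 35 * 3
= 23625.

23625


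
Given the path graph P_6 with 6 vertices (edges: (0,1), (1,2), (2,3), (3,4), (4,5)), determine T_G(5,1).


A path on 6 vertices is a tree with 5 edges.
T(x,y) = x^(5) for any tree.
T(5,1) = 5^5 = 3125.

3125


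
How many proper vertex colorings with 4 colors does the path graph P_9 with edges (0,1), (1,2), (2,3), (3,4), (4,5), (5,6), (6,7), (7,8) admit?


P(P_9, k) = k * (k-1)^(8).
P(4) = 4 * 3^8 = 4 * 6561 = 26244.

26244


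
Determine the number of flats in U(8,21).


Flats of U(8,21): every subset of size < 8 is a flat, plus E itself.
Count = C(21,0) + C(21,1) + C(21,2) + C(21,3) + C(21,4) + C(21,5) + C(21,6) + C(21,7) + 1
     = 1 + 21 + 210 + 1330 + 5985 + 20349 + 54264 + 116280 + 1
     = 198441.

198441


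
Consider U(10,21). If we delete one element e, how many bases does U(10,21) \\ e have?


Deleting e from U(10,21) gives U(10,20) since n > r.
Bases of U(10,20) = (20 choose 10) = 184756.

184756


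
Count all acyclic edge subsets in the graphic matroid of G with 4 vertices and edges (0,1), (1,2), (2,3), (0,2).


An independent set in a graphic matroid is an acyclic edge subset.
G has 4 vertices and 4 edges.
Enumerate all 2^4 = 16 subsets, checking for acyclicity.
Total independent sets = 14.

14


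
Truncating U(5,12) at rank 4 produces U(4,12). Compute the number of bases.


Truncating U(5,12) to rank 4 gives U(4,12).
Bases of U(4,12) are all 4-element subsets of 12 elements.
Number of bases = (12 choose 4) = 495.

495


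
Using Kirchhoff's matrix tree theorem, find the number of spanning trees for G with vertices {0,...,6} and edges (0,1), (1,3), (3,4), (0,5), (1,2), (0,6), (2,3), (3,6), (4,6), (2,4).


By Kirchhoff's matrix tree theorem, the number of spanning trees equals
the determinant of any cofactor of the Laplacian matrix L.
G has 7 vertices and 10 edges.
Computing the (6 x 6) cofactor determinant gives 66.

66


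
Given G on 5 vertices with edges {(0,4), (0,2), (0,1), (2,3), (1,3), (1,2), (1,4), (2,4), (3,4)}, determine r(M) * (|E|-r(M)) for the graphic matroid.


r(M) = |V| - c = 5 - 1 = 4.
nullity = |E| - r(M) = 9 - 4 = 5.
Product = 4 * 5 = 20.

20


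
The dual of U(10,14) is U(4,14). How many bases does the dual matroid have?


The dual of U(r,n) is U(n-r, n) = U(4,14).
Bases of U(4,14) are all (4)-element subsets.
|B(M*)| = (14 choose 4) = 1001.

1001


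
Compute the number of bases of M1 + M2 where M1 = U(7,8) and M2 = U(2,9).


Bases of a direct sum M1 + M2: |B| = |B(M1)| * |B(M2)|.
|B(U(7,8))| = C(8,7) = 8.
|B(U(2,9))| = C(9,2) = 36.
Total bases = 8 * 36 = 288.

288


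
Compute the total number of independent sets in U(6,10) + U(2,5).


For a direct sum, |I(M1+M2)| = |I(M1)| * |I(M2)|.
|I(U(6,10))| = sum C(10,k) for k=0..6 = 848.
|I(U(2,5))| = sum C(5,k) for k=0..2 = 16.
Total = 848 * 16 = 13568.

13568


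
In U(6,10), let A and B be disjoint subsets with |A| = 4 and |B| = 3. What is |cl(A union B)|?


|A union B| = 4 + 3 = 7 (disjoint).
In U(6,10), cl(S) = S if |S| < 6, else cl(S) = E.
Since 7 >= 6, cl(A union B) = E.
|cl(A union B)| = 10.

10


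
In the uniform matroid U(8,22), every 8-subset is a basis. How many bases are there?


Bases of U(8,22) are all 8-element subsets of the 22-element ground set.
Number of bases = C(22,8).
C(22,8) = 319770.

319770


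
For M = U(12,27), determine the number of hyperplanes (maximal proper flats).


Hyperplanes of U(12,27) are flats of rank 11.
In a uniform matroid, these are exactly the (11)-element subsets.
Count = C(27,11) = 13037895.

13037895


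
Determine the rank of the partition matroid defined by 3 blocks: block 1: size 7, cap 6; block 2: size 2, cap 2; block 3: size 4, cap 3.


Rank of a partition matroid = sum of min(|Si|, ci) for each block.
= min(7,6) + min(2,2) + min(4,3)
= 6 + 2 + 3
= 11.

11


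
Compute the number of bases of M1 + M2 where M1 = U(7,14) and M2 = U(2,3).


Bases of a direct sum M1 + M2: |B| = |B(M1)| * |B(M2)|.
|B(U(7,14))| = C(14,7) = 3432.
|B(U(2,3))| = C(3,2) = 3.
Total bases = 3432 * 3 = 10296.

10296


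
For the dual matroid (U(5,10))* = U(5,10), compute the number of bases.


The dual of U(r,n) is U(n-r, n) = U(5,10).
Bases of U(5,10) are all (5)-element subsets.
|B(M*)| = C(10,5) = 252.

252


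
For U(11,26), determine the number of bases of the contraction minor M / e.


Contracting e from U(11,26) gives U(10,25).
Bases of U(10,25) = (25 choose 10) = 3268760.

3268760


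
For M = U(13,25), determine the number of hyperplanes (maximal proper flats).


Hyperplanes of U(13,25) are flats of rank 12.
In a uniform matroid, these are exactly the (12)-element subsets.
Count = (25 choose 12) = 5200300.

5200300


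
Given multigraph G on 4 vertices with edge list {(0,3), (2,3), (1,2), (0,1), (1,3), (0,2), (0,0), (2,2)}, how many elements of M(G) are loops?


In a graphic matroid, a loop is a self-loop edge (u,u) with rank 0.
Examining all 8 edges for self-loops...
Self-loops found: (0,0), (2,2)
Number of loops = 2.

2


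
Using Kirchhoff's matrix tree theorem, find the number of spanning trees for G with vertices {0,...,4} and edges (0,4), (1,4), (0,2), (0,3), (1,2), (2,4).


By Kirchhoff's matrix tree theorem, the number of spanning trees equals
the determinant of any cofactor of the Laplacian matrix L.
G has 5 vertices and 6 edges.
Computing the (4 x 4) cofactor determinant gives 8.

8


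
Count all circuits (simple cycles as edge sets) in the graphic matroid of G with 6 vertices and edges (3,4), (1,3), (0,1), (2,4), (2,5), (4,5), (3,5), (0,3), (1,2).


A circuit in a graphic matroid = edge set of a simple cycle.
G has 6 vertices and 9 edges.
Enumerating all minimal edge subsets forming cycles...
Total circuits found: 12.

12


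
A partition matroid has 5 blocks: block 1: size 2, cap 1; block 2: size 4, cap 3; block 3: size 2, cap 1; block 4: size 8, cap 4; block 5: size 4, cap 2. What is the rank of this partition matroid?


Rank of a partition matroid = sum of min(|Si|, ci) for each block.
= min(2,1) + min(4,3) + min(2,1) + min(8,4) + min(4,2)
= 1 + 3 + 1 + 4 + 2
= 11.

11


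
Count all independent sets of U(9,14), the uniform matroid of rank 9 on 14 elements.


Independent sets of U(9,14) are all subsets of size <= 9.
Count = (14 choose 0) + (14 choose 1) + (14 choose 2) + (14 choose 3) + (14 choose 4) + (14 choose 5) + (14 choose 6) + (14 choose 7) + (14 choose 8) + (14 choose 9)
     = 1 + 14 + 91 + 364 + 1001 + 2002 + 3003 + 3432 + 3003 + 2002
     = 14913.

14913


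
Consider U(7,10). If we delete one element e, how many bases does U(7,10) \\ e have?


Deleting e from U(7,10) gives U(7,9) since n > r.
Bases of U(7,9) = C(9,7) = 9! / (7! * 2!) = 36.

36


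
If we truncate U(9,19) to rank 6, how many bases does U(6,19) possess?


Truncating U(9,19) to rank 6 gives U(6,19).
Bases of U(6,19) are all 6-element subsets of 19 elements.
Number of bases = C(19,6) = 27132.

27132


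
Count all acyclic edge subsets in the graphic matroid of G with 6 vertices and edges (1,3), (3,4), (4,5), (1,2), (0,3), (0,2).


An independent set in a graphic matroid is an acyclic edge subset.
G has 6 vertices and 6 edges.
Enumerate all 2^6 = 64 subsets, checking for acyclicity.
Total independent sets = 60.

60


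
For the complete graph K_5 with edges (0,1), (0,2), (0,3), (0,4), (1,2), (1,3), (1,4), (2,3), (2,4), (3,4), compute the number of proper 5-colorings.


P(K_5, k) = k(k-1)(k-2)...(k-4).
P(5) = (5) * (4) * (3) * (2) * (1) = 120.

120


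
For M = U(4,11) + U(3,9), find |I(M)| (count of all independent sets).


For a direct sum, |I(M1+M2)| = |I(M1)| * |I(M2)|.
|I(U(4,11))| = sum C(11,k) for k=0..4 = 562.
|I(U(3,9))| = sum C(9,k) for k=0..3 = 130.
Total = 562 * 130 = 73060.

73060


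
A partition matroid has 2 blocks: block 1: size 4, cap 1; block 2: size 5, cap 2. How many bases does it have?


A basis picks exactly ci elements from block i.
Number of bases = product of C(|Si|, ci).
= C(4,1) * C(5,2)
= 4 * 10
= 40.

40


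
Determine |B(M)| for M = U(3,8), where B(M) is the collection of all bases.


Bases of U(3,8) are all 3-element subsets of the 8-element ground set.
Number of bases = C(8,3).
C(8,3) = (8 * 7 * 6) / (1 * 2 * 3) = 56.

56


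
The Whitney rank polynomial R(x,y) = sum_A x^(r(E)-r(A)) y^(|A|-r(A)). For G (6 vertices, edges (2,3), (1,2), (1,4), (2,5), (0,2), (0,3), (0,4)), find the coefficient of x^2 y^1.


R(x,y) = sum over A in 2^E of x^(r(E)-r(A)) * y^(|A|-r(A)).
G has 6 vertices, 7 edges. r(E) = 5.
Enumerate all 2^7 = 128 subsets.
Count subsets with r(E)-r(A)=2 and |A|-r(A)=1: 5.

5


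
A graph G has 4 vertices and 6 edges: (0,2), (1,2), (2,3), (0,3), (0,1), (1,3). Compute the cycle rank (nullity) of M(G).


Cycle rank (nullity) = |E| - r(M) = |E| - (|V| - c).
|E| = 6, |V| = 4, c = 1.
Nullity = 6 - (4 - 1) = 6 - 3 = 3.

3


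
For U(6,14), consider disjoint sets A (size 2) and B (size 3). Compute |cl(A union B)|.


|A union B| = 2 + 3 = 5 (disjoint).
In U(6,14), cl(S) = S if |S| < 6, else cl(S) = E.
Since 5 < 6, cl(A union B) = A union B.
|cl(A union B)| = 5.

5


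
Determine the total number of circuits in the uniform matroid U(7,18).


In U(7,18), circuits are the (8)-element subsets.
Any set of 8 elements is dependent, and removing any one element gives
an independent set of size 7, so it is a minimal dependent set.
Number of circuits = (18 choose 8) = 43758.

43758
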